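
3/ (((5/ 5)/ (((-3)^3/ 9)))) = -9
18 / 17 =1.06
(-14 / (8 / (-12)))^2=441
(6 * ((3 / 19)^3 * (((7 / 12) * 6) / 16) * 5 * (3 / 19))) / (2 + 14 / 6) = 25515 / 27106768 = 0.00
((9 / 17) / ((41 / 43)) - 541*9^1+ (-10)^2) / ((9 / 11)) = -36559666 / 6273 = -5828.10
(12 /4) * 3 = 9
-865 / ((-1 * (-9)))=-865 / 9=-96.11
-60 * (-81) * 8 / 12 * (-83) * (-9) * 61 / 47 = 3141214.47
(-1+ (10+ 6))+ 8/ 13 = 203/ 13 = 15.62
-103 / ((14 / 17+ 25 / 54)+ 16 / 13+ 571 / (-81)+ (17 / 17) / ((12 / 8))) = 3687606 / 138391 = 26.65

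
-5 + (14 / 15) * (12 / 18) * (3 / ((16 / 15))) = -13 / 4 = -3.25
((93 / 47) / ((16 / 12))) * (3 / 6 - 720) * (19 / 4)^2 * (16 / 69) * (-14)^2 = -2367265803 / 2162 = -1094942.55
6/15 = 2/5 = 0.40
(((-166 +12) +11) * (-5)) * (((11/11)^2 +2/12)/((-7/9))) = -2145/2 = -1072.50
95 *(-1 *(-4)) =380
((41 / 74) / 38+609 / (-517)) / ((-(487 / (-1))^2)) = 1691311 / 344797240876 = 0.00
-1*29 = -29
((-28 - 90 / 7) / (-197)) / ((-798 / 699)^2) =7763327 / 48786262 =0.16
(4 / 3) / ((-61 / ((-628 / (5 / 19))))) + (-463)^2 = 196195363 / 915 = 214421.16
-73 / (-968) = 73 / 968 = 0.08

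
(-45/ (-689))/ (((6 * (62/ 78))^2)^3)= 16708185/ 3010412485952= 0.00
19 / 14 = 1.36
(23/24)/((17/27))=207/136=1.52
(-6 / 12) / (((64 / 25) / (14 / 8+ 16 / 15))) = -845 / 1536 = -0.55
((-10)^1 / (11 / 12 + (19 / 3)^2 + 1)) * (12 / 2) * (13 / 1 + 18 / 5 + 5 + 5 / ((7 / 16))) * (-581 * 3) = 82186.79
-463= -463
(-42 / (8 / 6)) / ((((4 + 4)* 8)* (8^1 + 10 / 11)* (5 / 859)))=-85041 / 8960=-9.49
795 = 795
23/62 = 0.37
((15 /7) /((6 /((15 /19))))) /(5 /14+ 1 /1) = 75 /361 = 0.21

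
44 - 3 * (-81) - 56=231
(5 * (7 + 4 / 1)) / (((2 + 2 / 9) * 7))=99 / 28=3.54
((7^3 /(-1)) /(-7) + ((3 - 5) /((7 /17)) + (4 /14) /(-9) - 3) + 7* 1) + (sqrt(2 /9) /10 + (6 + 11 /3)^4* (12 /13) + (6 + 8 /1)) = sqrt(2) /30 + 2850925 /351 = 8122.34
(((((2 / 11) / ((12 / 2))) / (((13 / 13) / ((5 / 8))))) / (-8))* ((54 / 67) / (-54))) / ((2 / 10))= 25 / 141504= 0.00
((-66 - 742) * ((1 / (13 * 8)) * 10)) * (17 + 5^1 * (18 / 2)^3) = -3698620 / 13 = -284509.23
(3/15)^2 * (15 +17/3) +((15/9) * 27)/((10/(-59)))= -39701/150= -264.67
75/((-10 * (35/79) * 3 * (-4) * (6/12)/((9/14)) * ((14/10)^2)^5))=6943359375/110730297608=0.06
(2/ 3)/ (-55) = -2/ 165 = -0.01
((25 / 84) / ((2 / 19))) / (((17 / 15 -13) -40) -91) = -0.02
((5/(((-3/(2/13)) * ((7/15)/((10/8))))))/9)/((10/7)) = -25/468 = -0.05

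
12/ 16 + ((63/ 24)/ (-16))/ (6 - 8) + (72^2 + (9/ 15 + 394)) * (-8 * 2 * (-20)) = 456999125/ 256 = 1785152.83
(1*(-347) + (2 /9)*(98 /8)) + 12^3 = 24907 /18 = 1383.72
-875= -875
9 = 9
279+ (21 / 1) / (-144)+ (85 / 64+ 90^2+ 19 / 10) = 8046799 / 960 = 8382.08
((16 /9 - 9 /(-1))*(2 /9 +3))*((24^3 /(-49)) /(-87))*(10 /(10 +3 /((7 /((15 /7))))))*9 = 99328 /107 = 928.30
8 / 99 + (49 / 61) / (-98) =0.07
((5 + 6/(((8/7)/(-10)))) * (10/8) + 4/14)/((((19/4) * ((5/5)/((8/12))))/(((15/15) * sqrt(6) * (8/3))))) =-8824 * sqrt(6)/399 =-54.17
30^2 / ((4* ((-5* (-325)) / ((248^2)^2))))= 34044678144 / 65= 523764279.14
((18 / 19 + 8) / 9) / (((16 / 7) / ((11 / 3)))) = 6545 / 4104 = 1.59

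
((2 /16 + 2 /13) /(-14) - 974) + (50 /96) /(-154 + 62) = -974.03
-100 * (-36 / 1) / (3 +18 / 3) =400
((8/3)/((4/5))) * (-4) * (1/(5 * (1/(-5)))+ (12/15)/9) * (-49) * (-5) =80360/27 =2976.30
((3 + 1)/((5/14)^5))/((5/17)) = 36572032/15625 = 2340.61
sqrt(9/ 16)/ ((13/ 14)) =21/ 26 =0.81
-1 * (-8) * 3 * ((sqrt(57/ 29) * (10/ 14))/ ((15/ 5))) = 40 * sqrt(1653)/ 203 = 8.01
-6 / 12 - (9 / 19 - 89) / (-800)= -4641 / 7600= -0.61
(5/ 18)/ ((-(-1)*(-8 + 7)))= -5/ 18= -0.28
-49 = -49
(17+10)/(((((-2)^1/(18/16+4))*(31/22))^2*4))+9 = 31.32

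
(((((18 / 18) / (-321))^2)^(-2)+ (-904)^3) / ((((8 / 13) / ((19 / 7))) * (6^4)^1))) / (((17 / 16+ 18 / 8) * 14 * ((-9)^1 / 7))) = -348576435857 / 618192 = -563864.36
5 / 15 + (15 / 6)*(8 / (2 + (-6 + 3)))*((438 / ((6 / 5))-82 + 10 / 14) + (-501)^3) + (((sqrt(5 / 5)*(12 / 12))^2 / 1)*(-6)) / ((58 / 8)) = 1531649826239 / 609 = 2515024345.22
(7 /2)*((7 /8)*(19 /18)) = 931 /288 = 3.23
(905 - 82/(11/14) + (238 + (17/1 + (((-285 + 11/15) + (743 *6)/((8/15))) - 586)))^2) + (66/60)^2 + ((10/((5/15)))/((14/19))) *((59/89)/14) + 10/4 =10355232354139327/172695600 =59962340.41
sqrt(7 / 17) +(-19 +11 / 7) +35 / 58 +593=sqrt(119) / 17 +233927 / 406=576.82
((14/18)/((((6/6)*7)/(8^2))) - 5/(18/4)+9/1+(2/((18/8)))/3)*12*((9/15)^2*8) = 13216/25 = 528.64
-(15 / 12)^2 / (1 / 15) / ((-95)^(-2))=-3384375 / 16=-211523.44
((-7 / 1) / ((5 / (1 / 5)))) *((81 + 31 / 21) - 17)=-55 / 3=-18.33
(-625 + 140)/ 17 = -485/ 17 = -28.53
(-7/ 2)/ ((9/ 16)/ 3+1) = -56/ 19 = -2.95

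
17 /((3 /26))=442 /3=147.33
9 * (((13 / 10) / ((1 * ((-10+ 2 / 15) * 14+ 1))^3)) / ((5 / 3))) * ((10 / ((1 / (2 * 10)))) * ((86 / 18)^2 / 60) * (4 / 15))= -480740 / 8703679193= -0.00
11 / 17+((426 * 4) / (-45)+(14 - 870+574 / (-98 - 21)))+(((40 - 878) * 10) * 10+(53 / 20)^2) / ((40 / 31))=-53723482171 / 816000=-65837.60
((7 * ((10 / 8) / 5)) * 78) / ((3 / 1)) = 91 / 2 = 45.50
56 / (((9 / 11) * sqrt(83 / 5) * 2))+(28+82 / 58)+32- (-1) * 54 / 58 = 308 * sqrt(415) / 747+1808 / 29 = 70.74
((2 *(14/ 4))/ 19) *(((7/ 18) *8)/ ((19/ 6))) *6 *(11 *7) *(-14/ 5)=-845152/ 1805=-468.23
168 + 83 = 251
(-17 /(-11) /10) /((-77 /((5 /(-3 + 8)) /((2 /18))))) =-153 /8470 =-0.02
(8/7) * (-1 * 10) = -80/7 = -11.43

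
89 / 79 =1.13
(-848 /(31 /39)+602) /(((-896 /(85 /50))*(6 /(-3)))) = -24497 /55552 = -0.44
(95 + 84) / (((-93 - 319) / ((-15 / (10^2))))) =0.07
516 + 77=593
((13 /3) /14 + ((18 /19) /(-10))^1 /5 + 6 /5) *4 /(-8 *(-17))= 29737 /678300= 0.04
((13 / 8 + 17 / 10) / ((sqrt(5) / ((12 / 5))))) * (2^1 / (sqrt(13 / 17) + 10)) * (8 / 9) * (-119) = -614992 * sqrt(5) / 18075 + 18088 * sqrt(1105) / 90375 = -69.43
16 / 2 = 8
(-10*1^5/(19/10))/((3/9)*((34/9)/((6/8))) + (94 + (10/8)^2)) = -5184/95779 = -0.05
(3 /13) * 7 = 21 /13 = 1.62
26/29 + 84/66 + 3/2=2341/638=3.67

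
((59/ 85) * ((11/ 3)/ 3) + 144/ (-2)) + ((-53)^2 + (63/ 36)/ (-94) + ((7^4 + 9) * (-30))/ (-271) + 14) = 235302711739/ 77950440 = 3018.62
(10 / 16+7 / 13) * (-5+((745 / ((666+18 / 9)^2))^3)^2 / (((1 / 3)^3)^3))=-4776094644993382988444646914968797605 / 821014616660089554107429965166280704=-5.82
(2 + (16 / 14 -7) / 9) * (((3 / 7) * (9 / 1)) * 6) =1530 / 49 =31.22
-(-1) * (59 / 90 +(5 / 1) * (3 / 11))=1999 / 990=2.02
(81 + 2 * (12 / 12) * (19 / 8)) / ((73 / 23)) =7889 / 292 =27.02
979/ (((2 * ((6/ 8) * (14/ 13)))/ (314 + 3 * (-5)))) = 3805373/ 21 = 181208.24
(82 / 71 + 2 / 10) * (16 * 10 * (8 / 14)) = 61568 / 497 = 123.88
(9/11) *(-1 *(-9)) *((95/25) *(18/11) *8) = 221616/605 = 366.31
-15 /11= -1.36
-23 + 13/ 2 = -33/ 2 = -16.50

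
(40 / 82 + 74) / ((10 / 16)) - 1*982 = -862.82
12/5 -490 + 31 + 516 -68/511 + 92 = 386487/2555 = 151.27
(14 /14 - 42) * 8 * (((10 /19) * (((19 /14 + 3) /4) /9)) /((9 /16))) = -37.14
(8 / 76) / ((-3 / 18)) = -12 / 19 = -0.63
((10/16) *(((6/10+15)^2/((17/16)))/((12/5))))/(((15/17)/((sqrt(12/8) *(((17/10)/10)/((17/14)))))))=1183 *sqrt(6)/250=11.59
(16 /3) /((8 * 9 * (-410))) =-1 /5535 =-0.00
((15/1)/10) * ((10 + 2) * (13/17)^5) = 6683274/1419857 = 4.71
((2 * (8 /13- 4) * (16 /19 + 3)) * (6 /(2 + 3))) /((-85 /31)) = 1194864 /104975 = 11.38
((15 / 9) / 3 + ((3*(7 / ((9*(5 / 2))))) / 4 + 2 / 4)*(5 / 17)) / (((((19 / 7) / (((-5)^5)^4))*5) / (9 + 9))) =97552320167376.16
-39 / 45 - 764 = -11473 / 15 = -764.87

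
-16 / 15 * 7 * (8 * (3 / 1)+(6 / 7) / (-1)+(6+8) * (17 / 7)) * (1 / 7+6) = -55040 / 21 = -2620.95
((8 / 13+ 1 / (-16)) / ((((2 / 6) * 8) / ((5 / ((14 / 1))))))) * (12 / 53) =5175 / 308672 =0.02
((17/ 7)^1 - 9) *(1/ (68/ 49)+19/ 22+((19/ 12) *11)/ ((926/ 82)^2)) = -9519473657/ 841827063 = -11.31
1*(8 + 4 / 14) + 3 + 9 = 142 / 7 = 20.29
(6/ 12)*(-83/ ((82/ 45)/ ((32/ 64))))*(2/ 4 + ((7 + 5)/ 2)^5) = -58090455/ 656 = -88552.52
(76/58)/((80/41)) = 779/1160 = 0.67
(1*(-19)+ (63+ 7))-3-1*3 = 45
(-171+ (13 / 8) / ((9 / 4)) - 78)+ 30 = -218.28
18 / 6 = 3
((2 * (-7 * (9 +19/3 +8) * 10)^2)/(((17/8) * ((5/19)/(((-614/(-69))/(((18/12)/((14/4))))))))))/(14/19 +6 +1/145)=17285571929920000/588415509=29376472.35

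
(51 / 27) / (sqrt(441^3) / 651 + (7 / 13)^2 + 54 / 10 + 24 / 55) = 4898465 / 52779231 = 0.09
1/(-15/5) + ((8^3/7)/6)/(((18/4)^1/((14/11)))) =925/297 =3.11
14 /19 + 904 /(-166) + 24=30422 /1577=19.29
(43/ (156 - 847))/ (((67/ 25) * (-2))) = 1075/ 92594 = 0.01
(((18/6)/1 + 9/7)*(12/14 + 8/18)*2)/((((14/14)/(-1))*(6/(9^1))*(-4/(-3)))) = -12.55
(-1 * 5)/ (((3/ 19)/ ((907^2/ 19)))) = -4113245/ 3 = -1371081.67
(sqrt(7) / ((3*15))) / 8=0.01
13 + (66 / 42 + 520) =534.57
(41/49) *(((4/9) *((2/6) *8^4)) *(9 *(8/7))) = 5373952/1029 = 5222.50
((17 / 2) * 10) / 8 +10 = 165 / 8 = 20.62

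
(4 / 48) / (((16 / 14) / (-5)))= -35 / 96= -0.36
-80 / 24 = -10 / 3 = -3.33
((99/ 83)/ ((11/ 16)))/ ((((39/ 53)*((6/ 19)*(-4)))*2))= -1007/ 1079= -0.93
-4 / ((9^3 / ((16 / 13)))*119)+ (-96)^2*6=62360782784 / 1127763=55296.00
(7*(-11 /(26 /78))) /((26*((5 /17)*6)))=-1309 /260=-5.03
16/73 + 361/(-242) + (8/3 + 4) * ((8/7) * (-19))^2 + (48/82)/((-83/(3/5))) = 138838819772651/44186287530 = 3142.12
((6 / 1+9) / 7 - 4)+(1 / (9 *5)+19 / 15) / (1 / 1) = -179 / 315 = -0.57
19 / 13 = 1.46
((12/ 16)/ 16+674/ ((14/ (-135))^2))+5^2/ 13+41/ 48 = 62674.51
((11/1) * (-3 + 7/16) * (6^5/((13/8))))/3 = -584496/13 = -44961.23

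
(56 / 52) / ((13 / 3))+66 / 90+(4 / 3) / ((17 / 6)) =62593 / 43095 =1.45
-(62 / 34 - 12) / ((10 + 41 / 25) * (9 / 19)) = 82175 / 44523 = 1.85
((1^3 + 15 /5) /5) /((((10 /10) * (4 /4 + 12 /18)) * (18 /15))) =2 /5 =0.40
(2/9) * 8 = 1.78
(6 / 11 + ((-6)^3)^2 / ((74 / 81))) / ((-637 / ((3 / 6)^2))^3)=-10392735 / 3366376485472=-0.00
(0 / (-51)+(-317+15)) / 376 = -151 / 188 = -0.80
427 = 427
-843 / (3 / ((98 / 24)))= -13769 / 12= -1147.42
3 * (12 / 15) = 12 / 5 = 2.40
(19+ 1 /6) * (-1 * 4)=-230 /3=-76.67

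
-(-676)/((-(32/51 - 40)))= 8619/502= 17.17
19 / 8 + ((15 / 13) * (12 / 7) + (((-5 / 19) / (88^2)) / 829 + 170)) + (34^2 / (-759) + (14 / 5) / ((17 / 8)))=11337059057799577 / 65100284208960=174.15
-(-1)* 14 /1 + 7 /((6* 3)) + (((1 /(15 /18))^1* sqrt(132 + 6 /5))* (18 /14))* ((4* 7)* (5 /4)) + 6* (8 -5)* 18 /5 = 702.42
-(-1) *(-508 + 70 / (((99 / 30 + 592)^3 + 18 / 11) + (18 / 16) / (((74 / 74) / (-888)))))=-1178859347855076 / 2320589268947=-508.00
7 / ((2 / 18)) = 63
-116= -116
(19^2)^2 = 130321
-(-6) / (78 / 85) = 85 / 13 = 6.54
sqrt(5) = 2.24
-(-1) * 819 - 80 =739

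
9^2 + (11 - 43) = 49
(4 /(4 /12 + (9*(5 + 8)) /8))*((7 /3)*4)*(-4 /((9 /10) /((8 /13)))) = -286720 /42003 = -6.83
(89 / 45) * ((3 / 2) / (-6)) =-89 / 180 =-0.49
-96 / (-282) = 16 / 47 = 0.34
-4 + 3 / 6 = -7 / 2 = -3.50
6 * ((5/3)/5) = 2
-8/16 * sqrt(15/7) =-sqrt(105)/14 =-0.73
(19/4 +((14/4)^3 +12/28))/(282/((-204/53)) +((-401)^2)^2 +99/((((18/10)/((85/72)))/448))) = 411723/221542695603236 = 0.00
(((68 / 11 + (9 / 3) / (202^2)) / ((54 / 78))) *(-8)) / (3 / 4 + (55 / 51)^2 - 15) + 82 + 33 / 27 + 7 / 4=49738635060773 / 550019272572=90.43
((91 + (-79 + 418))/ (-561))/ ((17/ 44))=-1720/ 867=-1.98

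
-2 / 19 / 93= -2 / 1767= -0.00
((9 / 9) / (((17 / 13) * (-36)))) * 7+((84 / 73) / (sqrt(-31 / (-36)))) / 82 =-91 / 612+252 * sqrt(31) / 92783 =-0.13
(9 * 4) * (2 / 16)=9 / 2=4.50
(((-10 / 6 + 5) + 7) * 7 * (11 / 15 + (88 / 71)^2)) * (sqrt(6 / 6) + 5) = 74479174 / 75615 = 984.98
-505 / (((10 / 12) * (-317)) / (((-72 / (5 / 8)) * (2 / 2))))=-349056 / 1585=-220.22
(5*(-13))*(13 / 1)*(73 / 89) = -61685 / 89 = -693.09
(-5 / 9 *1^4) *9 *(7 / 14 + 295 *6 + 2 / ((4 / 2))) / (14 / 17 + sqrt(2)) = 2108085 / 382 - 5119635 *sqrt(2) / 764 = -3958.23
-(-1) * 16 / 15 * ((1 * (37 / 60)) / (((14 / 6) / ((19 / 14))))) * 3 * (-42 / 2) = -4218 / 175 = -24.10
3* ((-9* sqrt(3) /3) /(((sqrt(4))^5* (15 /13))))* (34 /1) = -663* sqrt(3) /80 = -14.35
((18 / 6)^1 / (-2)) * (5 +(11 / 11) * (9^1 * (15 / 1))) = -210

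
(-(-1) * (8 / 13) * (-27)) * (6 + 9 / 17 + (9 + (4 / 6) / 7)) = -401616 / 1547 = -259.61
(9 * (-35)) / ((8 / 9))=-2835 / 8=-354.38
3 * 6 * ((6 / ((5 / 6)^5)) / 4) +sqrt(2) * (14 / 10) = 7 * sqrt(2) / 5 +209952 / 3125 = 69.16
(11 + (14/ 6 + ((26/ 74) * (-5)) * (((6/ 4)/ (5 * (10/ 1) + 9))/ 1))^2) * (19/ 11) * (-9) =-52929329287/ 209681516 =-252.43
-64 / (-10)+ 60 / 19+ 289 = 28363 / 95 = 298.56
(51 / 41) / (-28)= -51 / 1148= -0.04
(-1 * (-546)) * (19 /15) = 3458 /5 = 691.60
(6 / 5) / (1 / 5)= 6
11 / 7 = 1.57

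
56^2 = 3136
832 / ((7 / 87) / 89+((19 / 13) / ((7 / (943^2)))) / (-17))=-0.08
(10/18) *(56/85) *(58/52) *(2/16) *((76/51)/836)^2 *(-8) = -812/625980069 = -0.00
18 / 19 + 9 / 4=243 / 76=3.20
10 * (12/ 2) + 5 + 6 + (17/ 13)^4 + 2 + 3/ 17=36949741/ 485537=76.10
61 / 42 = 1.45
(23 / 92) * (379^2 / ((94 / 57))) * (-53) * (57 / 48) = -8244849759 / 6016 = -1370486.99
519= 519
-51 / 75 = -17 / 25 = -0.68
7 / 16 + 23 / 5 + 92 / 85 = 8323 / 1360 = 6.12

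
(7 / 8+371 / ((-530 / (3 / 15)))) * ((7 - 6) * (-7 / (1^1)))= -1029 / 200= -5.14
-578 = -578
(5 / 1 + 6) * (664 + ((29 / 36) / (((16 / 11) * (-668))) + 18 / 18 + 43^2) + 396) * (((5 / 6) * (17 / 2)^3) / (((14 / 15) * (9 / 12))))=1512764307503075 / 64641024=23402542.44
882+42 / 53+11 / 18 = 842767 / 954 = 883.40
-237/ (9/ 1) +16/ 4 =-67/ 3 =-22.33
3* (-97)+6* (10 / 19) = -5469 / 19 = -287.84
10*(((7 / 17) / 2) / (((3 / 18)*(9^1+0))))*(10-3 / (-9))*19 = 41230 / 153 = 269.48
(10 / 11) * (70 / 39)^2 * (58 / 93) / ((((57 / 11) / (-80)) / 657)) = -16597280000 / 895869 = -18526.46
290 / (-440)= -29 / 44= -0.66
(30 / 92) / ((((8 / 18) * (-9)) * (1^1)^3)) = -15 / 184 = -0.08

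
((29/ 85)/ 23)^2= 841/ 3822025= 0.00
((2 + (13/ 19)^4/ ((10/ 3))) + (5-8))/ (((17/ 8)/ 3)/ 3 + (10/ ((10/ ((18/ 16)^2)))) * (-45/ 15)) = 350647776/ 1336441855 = 0.26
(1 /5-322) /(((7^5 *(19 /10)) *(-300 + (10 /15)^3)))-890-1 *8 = -1160235100121 /1292021318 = -898.00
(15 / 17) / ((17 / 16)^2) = 3840 / 4913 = 0.78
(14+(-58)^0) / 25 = 3 / 5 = 0.60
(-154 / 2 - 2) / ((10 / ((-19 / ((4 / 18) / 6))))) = 40527 / 10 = 4052.70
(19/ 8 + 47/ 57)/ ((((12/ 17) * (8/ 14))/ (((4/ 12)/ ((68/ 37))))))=377881/ 262656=1.44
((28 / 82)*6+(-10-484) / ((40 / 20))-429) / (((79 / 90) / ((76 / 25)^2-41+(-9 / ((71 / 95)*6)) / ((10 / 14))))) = 26541.25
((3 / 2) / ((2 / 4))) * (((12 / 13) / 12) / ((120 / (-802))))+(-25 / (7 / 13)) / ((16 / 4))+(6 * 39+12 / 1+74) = 139617 / 455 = 306.85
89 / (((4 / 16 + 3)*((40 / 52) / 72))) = 12816 / 5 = 2563.20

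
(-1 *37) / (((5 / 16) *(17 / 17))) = -592 / 5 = -118.40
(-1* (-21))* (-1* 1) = -21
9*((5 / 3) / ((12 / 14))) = 35 / 2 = 17.50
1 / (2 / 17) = 17 / 2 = 8.50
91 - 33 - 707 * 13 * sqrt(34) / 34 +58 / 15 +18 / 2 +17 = 1318 / 15 - 9191 * sqrt(34) / 34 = -1488.38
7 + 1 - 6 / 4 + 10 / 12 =22 / 3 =7.33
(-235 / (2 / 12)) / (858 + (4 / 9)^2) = -1.64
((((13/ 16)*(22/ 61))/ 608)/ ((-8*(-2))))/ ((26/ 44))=121/ 2373632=0.00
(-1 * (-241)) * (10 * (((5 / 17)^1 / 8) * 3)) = 18075 / 68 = 265.81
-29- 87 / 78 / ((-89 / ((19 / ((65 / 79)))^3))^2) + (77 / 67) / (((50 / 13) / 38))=-22239022800692229103943 / 1040658662859968750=-21370.14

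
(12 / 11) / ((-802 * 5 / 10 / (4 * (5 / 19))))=-240 / 83809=-0.00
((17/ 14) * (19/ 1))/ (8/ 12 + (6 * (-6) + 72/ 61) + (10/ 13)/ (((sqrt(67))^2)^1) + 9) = -51483939/ 56103362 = -0.92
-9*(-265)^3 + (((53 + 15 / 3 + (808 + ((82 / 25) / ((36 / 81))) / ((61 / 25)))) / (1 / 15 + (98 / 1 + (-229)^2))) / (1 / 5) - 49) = 16103246747442967 / 96146492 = 167486576.08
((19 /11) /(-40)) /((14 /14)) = -0.04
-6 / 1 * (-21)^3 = 55566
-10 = -10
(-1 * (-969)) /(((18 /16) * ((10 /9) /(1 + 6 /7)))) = 50388 /35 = 1439.66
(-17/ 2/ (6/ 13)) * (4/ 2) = -221/ 6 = -36.83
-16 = -16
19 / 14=1.36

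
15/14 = 1.07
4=4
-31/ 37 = -0.84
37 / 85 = 0.44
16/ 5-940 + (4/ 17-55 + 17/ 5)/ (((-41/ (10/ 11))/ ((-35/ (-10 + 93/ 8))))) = -479083764/ 498355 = -961.33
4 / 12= 0.33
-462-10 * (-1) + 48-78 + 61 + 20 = -401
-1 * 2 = -2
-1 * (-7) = 7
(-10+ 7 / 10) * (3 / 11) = -2.54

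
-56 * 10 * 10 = -5600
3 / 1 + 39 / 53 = 198 / 53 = 3.74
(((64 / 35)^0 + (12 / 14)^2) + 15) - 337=-15693 / 49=-320.27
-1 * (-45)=45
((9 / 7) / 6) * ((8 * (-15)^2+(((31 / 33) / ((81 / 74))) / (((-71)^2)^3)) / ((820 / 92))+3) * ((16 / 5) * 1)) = 1012485065264189936456 / 818935507585658925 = 1236.34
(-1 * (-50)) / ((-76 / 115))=-2875 / 38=-75.66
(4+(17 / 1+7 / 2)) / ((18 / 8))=98 / 9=10.89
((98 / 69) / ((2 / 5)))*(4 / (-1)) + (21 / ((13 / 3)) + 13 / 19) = -147806 / 17043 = -8.67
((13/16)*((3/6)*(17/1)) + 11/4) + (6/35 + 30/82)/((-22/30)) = 901497/101024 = 8.92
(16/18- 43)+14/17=-6317/153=-41.29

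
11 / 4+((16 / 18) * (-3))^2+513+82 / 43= 524.77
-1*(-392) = 392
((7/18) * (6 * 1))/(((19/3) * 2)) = 7/38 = 0.18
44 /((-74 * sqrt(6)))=-11 * sqrt(6) /111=-0.24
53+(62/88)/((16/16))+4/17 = 40347/748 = 53.94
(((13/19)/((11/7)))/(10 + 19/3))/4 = 39/5852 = 0.01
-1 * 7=-7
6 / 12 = 1 / 2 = 0.50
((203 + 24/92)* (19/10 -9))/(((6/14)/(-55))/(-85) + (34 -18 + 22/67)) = -145554091375/1646862146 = -88.38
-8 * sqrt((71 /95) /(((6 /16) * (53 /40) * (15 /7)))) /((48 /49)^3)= -117649 * sqrt(2502395) /26101440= -7.13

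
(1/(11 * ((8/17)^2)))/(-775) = -289/545600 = -0.00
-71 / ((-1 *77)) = 71 / 77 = 0.92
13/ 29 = 0.45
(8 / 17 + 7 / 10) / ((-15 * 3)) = -199 / 7650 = -0.03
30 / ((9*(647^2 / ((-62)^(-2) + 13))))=249865 / 2413699494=0.00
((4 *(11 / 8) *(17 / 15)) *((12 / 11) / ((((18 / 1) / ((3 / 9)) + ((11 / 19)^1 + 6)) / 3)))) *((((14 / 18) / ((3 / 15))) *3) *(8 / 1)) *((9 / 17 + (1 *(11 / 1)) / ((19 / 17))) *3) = 1125600 / 1151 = 977.93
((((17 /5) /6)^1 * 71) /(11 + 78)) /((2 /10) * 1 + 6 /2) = 1207 /8544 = 0.14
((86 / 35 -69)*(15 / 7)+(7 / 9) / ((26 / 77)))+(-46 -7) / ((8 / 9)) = -9168829 / 45864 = -199.91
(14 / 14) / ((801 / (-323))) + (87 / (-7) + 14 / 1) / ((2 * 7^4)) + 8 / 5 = 161155957 / 134624070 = 1.20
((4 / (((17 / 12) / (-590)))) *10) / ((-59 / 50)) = 240000 / 17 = 14117.65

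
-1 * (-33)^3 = 35937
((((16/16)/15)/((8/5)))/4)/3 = 1/288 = 0.00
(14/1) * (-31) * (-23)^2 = -229586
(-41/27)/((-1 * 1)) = 41/27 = 1.52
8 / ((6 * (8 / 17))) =17 / 6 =2.83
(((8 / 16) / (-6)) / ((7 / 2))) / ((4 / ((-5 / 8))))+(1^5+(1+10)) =16133 / 1344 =12.00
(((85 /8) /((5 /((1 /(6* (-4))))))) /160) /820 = -17 /25190400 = -0.00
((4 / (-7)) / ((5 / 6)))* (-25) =120 / 7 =17.14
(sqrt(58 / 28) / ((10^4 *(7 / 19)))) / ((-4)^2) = 19 *sqrt(406) / 15680000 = 0.00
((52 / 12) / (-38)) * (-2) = 13 / 57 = 0.23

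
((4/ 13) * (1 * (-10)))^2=1600/ 169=9.47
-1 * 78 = -78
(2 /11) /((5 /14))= 28 /55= 0.51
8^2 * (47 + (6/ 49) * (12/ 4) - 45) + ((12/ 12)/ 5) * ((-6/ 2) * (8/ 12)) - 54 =23792/ 245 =97.11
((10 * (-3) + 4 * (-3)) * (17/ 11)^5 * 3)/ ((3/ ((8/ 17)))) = -28063056/ 161051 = -174.25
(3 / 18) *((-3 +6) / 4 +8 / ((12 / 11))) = 97 / 72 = 1.35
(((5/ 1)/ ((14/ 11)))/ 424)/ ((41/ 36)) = 495/ 60844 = 0.01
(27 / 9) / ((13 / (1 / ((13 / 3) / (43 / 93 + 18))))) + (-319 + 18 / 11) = -18232688 / 57629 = -316.38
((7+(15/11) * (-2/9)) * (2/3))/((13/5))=170/99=1.72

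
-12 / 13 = -0.92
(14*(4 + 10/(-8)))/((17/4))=154/17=9.06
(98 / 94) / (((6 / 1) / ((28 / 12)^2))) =2401 / 2538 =0.95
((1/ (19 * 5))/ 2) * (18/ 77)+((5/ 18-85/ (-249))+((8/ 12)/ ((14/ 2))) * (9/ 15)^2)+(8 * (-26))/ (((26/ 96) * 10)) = -76.15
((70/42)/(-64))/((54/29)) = -145/10368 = -0.01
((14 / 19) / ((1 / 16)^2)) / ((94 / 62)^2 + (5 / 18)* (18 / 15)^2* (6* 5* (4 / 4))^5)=3444224 / 177477521971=0.00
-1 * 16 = -16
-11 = -11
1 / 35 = 0.03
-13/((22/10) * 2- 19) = 65/73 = 0.89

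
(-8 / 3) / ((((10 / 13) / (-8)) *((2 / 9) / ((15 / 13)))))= 144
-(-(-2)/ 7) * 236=-472/ 7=-67.43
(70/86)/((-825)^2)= 7/5853375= 0.00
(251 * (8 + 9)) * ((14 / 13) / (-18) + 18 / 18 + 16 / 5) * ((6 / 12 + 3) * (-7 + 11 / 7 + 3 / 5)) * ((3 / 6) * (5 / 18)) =-41466.28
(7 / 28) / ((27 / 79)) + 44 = 4831 / 108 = 44.73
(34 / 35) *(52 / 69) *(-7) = -1768 / 345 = -5.12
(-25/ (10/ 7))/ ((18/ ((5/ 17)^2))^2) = -21875/ 54121608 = -0.00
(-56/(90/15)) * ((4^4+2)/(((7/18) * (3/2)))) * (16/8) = -8256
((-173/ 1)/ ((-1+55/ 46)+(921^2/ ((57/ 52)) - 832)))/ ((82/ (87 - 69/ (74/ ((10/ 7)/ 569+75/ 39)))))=-24681727382757/ 106135662753678922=-0.00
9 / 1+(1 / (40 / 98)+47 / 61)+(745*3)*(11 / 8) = 7528243 / 2440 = 3085.35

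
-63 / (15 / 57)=-1197 / 5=-239.40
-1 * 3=-3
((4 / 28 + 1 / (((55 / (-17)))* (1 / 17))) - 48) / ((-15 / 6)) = 40896 / 1925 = 21.24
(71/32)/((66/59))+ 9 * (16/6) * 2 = 105565/2112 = 49.98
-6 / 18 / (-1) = 1 / 3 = 0.33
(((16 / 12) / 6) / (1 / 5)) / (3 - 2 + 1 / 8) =80 / 81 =0.99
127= 127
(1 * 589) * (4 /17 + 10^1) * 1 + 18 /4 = 205125 /34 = 6033.09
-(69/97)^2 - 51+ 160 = 1020820/9409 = 108.49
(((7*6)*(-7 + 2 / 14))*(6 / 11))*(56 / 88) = -12096 / 121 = -99.97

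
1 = 1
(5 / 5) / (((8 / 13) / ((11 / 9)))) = 143 / 72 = 1.99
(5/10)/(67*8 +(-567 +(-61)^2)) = 1/7380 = 0.00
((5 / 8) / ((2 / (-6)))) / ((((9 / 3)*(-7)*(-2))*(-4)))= 5 / 448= 0.01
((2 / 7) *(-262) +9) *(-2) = 922 / 7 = 131.71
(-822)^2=675684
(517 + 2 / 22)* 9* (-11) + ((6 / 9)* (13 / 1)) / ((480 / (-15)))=-2457229 / 48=-51192.27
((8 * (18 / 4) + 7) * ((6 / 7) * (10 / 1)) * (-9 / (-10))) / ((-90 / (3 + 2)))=-129 / 7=-18.43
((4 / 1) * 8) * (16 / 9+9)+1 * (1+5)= 3158 / 9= 350.89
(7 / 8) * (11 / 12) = 77 / 96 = 0.80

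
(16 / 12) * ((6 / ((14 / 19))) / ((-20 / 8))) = -152 / 35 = -4.34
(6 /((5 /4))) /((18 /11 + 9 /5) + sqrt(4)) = 0.88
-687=-687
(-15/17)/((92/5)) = -75/1564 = -0.05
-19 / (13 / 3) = -57 / 13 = -4.38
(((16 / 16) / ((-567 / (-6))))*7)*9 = 2 / 3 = 0.67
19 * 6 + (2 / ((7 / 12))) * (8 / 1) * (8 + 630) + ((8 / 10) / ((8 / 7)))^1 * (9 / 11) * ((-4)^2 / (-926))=3139679946 / 178255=17613.42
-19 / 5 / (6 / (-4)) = 38 / 15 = 2.53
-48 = -48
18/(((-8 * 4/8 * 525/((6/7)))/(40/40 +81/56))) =-1233/68600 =-0.02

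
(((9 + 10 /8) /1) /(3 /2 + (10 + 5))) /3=41 /198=0.21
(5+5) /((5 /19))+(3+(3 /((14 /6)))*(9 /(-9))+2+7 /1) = 341 /7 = 48.71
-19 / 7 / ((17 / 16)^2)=-4864 / 2023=-2.40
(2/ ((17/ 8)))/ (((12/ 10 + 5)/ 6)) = 480/ 527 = 0.91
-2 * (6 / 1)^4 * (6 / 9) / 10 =-172.80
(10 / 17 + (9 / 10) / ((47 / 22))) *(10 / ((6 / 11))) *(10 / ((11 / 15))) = 201650 / 799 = 252.38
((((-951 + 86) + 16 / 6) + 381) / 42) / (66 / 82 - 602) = 29602 / 1552887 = 0.02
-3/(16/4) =-3/4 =-0.75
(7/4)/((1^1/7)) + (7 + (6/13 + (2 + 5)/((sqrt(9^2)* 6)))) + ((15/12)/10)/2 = 111779/5616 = 19.90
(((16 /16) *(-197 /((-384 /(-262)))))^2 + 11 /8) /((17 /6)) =666051937 /104448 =6376.88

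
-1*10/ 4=-5/ 2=-2.50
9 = 9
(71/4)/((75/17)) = 1207/300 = 4.02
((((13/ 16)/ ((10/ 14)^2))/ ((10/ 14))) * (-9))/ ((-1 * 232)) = 40131/ 464000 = 0.09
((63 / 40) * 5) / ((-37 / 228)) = -48.53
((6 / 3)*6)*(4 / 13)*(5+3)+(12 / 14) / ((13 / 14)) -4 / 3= 1136 / 39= 29.13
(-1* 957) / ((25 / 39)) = -37323 / 25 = -1492.92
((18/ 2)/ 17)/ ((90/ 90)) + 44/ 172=0.79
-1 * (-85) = 85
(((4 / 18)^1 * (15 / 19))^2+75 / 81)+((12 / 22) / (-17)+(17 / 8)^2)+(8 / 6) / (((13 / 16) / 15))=45578677069 / 1516477248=30.06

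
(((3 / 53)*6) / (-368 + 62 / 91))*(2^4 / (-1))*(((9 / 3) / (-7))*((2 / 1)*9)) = -3744 / 32807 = -0.11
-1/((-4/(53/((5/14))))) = 371/10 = 37.10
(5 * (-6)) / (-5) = 6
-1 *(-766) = 766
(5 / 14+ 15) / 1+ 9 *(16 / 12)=383 / 14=27.36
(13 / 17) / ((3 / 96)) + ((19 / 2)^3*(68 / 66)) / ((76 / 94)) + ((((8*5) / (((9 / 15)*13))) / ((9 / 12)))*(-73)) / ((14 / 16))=669696151 / 1225224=546.59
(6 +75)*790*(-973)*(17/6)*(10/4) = -882048825/2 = -441024412.50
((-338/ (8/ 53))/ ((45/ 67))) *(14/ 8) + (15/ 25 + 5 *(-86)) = -4510001/ 720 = -6263.89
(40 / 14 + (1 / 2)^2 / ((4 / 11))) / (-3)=-397 / 336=-1.18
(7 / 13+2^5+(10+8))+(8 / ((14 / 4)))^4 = 2429425 / 31213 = 77.83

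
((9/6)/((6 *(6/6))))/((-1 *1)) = -0.25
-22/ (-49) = 22/ 49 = 0.45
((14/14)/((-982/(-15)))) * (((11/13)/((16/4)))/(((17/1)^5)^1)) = 165/72503577848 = 0.00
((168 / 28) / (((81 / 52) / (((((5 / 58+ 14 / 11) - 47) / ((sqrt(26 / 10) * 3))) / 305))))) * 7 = -815332 * sqrt(65) / 7880895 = -0.83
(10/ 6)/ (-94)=-5/ 282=-0.02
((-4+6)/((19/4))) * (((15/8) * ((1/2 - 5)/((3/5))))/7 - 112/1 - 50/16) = -13119/266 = -49.32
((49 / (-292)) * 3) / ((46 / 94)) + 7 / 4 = 0.72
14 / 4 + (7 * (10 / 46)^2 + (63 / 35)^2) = 187023 / 26450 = 7.07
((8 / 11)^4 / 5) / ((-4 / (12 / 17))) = -12288 / 1244485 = -0.01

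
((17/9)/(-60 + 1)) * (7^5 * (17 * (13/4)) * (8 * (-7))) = 884014586/531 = 1664810.90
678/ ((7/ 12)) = 8136/ 7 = 1162.29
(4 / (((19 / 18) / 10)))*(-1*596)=-22585.26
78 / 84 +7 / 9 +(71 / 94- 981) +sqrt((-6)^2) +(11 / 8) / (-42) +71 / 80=-8220443 / 8460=-971.68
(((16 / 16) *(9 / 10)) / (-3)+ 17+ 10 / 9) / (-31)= -1603 / 2790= -0.57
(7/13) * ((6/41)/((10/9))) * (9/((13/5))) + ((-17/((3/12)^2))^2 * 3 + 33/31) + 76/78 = 143026674982/644397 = 221954.28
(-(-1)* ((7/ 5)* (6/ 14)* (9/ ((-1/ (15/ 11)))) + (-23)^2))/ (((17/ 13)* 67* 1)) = 74594/ 12529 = 5.95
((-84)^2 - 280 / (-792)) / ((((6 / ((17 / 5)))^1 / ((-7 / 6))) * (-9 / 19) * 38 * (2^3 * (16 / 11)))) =83130901 / 3732480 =22.27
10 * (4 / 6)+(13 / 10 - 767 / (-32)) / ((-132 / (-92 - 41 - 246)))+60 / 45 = 1701257 / 21120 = 80.55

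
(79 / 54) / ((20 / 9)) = 79 / 120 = 0.66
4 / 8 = 1 / 2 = 0.50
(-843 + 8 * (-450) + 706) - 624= -4361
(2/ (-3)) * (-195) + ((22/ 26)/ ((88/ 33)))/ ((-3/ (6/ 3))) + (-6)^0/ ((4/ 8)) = 6853/ 52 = 131.79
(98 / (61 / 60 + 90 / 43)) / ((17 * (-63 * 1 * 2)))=-6020 / 409173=-0.01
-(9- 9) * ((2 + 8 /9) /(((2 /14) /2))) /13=0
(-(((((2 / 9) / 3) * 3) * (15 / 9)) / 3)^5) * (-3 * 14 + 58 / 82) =169300000 / 142958160441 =0.00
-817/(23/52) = -42484/23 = -1847.13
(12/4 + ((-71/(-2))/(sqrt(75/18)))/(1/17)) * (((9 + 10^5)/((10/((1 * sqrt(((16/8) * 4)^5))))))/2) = 9600864 * sqrt(2)/5 + 3862747616 * sqrt(3)/25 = 270334539.52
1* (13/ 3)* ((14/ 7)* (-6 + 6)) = 0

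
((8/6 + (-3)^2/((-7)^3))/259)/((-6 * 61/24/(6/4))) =-2690/5419057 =-0.00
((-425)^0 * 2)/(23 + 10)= 2/33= 0.06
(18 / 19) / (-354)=-3 / 1121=-0.00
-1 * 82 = -82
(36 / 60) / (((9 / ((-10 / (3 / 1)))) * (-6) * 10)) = 1 / 270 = 0.00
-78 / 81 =-26 / 27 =-0.96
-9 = -9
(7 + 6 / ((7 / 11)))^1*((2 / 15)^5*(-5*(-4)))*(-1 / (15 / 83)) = -244352 / 3189375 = -0.08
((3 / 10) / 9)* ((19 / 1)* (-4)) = -38 / 15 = -2.53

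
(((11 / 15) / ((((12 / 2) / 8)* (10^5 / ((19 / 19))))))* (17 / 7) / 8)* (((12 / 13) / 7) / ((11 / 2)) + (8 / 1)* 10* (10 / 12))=0.00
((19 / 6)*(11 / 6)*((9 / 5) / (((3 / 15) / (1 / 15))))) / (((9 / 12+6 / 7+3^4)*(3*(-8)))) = -1463 / 832680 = -0.00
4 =4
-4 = -4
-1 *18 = -18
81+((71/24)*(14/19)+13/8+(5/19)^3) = 13963231/164616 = 84.82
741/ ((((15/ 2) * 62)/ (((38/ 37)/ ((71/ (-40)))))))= -75088/ 81437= -0.92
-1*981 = -981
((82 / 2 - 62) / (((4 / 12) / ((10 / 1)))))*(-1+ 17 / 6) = -1155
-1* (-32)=32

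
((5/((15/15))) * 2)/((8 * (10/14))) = 7/4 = 1.75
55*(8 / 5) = 88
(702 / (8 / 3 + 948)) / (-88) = -1053 / 125488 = -0.01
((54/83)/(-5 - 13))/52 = -3/4316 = -0.00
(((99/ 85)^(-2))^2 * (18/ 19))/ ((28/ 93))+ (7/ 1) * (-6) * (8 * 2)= -634339032401/ 946364958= -670.29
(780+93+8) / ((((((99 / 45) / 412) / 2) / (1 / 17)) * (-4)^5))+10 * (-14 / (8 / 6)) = -2966995 / 23936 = -123.96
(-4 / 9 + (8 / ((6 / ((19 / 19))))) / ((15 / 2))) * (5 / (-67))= 4 / 201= 0.02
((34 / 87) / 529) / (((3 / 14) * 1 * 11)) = 476 / 1518759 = 0.00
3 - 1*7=-4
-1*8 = -8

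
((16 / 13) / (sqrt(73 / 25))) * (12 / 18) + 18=160 * sqrt(73) / 2847 + 18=18.48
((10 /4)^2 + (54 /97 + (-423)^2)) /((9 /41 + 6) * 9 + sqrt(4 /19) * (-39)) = 1517190263329 * sqrt(19) /5810058858 + 13791344888985 /3873372572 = 4698.80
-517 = -517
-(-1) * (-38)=-38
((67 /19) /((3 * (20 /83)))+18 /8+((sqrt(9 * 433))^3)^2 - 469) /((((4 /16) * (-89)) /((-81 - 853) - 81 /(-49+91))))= 63144971368860047 /25365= 2489452843243.05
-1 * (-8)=8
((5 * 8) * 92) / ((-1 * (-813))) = 3680 / 813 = 4.53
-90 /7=-12.86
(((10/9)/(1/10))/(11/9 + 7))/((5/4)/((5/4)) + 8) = 50/333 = 0.15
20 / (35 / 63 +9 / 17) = 1530 / 83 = 18.43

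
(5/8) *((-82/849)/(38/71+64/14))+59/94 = 5307943/8619048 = 0.62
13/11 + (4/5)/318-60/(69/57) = -9731089/201135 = -48.38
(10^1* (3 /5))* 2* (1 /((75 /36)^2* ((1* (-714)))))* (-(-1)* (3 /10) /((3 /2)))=-288 /371875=-0.00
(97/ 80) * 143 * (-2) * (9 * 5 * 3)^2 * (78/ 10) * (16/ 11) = -71702982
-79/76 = -1.04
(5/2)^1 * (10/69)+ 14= 991/69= 14.36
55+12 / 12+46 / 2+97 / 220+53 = 29137 / 220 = 132.44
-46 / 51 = -0.90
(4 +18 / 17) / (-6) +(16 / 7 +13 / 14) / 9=-347 / 714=-0.49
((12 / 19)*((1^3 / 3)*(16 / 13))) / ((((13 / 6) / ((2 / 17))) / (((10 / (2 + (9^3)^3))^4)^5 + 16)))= 4194536957187385719273268117214716388617041711314516253172794644454683235918235591542998040707456405711823648183660110628226399692201221635771399714504903797587295853102116864 / 18633397532713852885576976457877581665481645173789509986323514099678368635991921080367646000007968979377548623323686072498616087239435879348295361020156163492358212787539490011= 0.23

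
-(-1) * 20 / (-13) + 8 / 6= -8 / 39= -0.21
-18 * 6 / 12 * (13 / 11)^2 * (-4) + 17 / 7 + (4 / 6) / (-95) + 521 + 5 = 578.70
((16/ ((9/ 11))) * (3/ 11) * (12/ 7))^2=4096/ 49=83.59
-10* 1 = -10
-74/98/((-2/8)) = 148/49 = 3.02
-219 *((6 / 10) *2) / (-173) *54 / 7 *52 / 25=3689712 / 151375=24.37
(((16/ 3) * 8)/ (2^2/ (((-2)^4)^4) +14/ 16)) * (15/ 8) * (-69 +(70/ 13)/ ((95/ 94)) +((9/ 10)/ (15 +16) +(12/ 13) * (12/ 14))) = -4415546851328/ 768448863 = -5746.05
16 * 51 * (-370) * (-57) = 17209440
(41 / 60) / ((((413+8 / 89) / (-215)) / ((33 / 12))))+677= 27743941 / 41040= 676.02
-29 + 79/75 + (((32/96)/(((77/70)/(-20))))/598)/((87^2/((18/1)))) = -5797643704/207453675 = -27.95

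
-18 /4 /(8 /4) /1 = -9 /4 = -2.25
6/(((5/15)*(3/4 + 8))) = 72/35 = 2.06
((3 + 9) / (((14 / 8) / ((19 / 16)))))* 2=114 / 7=16.29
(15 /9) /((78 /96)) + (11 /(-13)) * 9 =-217 /39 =-5.56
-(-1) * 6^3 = 216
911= 911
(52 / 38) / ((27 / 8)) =208 / 513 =0.41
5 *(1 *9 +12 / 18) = 145 / 3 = 48.33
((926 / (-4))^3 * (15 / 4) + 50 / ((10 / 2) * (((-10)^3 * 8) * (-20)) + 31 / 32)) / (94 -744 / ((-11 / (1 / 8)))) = -59892076200821315 / 131891359712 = -454101.59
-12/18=-2/3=-0.67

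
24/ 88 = 3/ 11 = 0.27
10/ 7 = 1.43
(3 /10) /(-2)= -3 /20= -0.15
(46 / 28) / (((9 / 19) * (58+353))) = 437 / 51786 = 0.01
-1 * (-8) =8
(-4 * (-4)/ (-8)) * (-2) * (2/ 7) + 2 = 22/ 7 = 3.14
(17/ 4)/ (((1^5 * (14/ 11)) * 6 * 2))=187/ 672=0.28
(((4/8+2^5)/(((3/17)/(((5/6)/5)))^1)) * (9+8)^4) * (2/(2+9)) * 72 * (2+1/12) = 2307267625/33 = 69917200.76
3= 3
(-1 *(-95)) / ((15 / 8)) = 152 / 3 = 50.67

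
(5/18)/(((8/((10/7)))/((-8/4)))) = -25/252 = -0.10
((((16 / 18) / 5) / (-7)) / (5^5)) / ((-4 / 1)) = 2 / 984375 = 0.00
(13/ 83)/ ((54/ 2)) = 13/ 2241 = 0.01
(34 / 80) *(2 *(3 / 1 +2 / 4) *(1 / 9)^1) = 119 / 360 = 0.33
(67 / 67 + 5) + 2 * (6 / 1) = 18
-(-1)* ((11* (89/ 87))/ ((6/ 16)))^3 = 480416634368/ 17779581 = 27020.69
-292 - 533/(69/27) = -11513/23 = -500.57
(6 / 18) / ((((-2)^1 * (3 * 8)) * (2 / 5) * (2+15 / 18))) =-5 / 816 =-0.01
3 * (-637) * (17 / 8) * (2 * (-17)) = 138069.75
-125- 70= -195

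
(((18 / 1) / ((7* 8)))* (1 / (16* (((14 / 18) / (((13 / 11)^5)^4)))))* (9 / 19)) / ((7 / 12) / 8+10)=41563855775664308372657787 / 1211322694375800654806897354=0.03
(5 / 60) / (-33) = -1 / 396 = -0.00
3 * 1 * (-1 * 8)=-24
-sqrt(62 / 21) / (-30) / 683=sqrt(1302) / 430290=0.00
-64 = -64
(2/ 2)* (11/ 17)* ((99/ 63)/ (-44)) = -11/ 476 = -0.02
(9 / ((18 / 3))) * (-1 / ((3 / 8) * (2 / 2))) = -4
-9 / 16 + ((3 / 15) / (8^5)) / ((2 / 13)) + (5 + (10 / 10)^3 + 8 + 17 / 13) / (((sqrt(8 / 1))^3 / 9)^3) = -184307 / 327680 + 145071* sqrt(2) / 212992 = 0.40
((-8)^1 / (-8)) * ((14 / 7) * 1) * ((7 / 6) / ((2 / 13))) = 91 / 6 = 15.17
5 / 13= 0.38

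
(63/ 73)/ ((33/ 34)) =714/ 803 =0.89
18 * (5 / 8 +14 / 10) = 729 / 20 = 36.45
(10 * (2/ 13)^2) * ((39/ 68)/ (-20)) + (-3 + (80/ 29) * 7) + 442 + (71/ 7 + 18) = 486.45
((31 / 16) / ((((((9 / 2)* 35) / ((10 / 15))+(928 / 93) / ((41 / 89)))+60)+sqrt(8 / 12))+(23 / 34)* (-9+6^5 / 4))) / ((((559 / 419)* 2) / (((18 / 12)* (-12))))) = -3196432351211468391 / 397864159877241849532+163730061451647* sqrt(6) / 99466039969310462383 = -0.01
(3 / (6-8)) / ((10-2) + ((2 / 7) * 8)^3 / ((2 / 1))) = -1029 / 9584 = -0.11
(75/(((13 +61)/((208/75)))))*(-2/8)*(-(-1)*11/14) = -143/259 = -0.55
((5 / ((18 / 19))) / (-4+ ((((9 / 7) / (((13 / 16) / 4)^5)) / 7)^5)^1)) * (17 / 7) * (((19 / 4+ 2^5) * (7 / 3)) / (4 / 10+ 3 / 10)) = 6627593410185362484084823596144242202025 / 178470103778653239469920167616843403996487438046384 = 0.00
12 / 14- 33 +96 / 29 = -5853 / 203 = -28.83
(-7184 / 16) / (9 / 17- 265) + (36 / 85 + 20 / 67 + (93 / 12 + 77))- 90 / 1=-2.83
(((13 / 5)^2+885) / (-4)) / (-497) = 157 / 350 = 0.45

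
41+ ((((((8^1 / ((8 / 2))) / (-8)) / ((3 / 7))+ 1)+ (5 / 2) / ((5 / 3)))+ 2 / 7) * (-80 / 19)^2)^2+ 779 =134742680020 / 57471561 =2344.51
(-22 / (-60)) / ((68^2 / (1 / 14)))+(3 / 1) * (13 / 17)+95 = 97.29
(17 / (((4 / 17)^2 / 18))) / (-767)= -7.21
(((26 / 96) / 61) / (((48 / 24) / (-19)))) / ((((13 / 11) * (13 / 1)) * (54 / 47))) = -9823 / 4110912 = -0.00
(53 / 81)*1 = 0.65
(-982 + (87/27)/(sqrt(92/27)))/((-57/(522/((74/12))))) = 1025208/703 - 5046 * sqrt(69)/16169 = 1455.74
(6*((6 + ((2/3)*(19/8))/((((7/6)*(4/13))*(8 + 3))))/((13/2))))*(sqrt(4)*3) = 35.45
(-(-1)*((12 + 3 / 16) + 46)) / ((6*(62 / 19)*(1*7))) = 2527 / 5952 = 0.42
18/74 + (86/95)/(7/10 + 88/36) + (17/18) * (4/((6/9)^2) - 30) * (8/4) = -23357924/596847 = -39.14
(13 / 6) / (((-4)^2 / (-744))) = -403 / 4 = -100.75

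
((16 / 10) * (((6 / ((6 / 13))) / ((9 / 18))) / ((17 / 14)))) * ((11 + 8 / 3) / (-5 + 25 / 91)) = -5432336 / 54825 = -99.09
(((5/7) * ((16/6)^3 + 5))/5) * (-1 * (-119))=10999/27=407.37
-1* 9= -9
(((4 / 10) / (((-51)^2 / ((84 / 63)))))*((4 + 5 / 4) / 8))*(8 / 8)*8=14 / 13005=0.00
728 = 728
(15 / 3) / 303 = 5 / 303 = 0.02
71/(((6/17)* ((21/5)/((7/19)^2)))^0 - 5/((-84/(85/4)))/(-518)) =12357408/173623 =71.17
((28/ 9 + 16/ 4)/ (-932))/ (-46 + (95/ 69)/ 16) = 5888/ 35431611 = 0.00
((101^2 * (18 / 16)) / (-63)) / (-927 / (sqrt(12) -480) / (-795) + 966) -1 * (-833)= 9779257397071415004 / 11742463030433863 -278436295 * sqrt(3) / 140909556365206356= 832.81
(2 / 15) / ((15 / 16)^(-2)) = 15 / 128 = 0.12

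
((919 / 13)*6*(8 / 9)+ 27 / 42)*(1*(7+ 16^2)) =54232441 / 546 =99326.82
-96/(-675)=32/225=0.14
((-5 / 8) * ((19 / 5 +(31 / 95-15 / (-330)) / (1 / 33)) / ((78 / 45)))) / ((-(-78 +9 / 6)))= -15265 / 201552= -0.08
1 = 1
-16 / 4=-4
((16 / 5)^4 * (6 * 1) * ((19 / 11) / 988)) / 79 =98304 / 7060625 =0.01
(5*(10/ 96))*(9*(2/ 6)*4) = 25/ 4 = 6.25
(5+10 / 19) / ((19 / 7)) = 735 / 361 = 2.04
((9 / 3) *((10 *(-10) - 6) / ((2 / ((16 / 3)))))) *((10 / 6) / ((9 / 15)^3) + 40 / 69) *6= -26211680 / 621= -42208.82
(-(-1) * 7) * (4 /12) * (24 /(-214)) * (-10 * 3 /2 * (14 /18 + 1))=2240 /321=6.98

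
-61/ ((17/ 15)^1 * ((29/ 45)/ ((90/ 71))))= -3705750/ 35003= -105.87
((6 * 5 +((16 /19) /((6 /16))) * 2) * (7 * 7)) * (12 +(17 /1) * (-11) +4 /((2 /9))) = -15124438 /57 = -265341.02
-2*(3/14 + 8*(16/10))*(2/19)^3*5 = -0.15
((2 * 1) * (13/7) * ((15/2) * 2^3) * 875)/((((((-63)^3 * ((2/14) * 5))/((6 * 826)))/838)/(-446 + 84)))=930696208000/567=1641439520.28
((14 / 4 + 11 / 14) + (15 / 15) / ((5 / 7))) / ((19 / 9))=1791 / 665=2.69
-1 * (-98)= 98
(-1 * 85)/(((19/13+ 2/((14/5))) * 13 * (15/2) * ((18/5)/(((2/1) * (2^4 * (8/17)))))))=-4480/2673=-1.68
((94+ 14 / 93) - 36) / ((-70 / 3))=-2704 / 1085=-2.49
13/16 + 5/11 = 223/176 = 1.27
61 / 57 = 1.07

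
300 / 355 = 60 / 71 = 0.85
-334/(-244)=167/122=1.37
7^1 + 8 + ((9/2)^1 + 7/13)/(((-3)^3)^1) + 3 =12505/702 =17.81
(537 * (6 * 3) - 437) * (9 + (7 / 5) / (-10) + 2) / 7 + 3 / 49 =35079579 / 2450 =14318.20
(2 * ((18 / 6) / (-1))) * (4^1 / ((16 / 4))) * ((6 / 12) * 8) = -24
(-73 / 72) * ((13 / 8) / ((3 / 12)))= -949 / 144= -6.59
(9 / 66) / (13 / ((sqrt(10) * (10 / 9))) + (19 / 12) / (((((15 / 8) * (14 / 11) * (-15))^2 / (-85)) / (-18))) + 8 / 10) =-67925466000 / 1193997555179 + 29536801875 * sqrt(10) / 1193997555179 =0.02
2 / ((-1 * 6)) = -1 / 3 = -0.33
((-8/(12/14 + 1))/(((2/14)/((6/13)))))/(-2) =6.96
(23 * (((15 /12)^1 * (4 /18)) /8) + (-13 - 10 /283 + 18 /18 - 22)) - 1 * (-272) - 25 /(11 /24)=82579691 /448272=184.22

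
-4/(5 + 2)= -4/7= -0.57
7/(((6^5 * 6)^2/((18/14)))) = 0.00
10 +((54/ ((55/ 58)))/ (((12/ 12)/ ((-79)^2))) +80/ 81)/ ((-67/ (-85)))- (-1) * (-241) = 26902244917/ 59697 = 450646.51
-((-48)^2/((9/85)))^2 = -473497600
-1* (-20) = 20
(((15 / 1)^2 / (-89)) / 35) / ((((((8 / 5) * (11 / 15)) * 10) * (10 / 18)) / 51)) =-61965 / 109648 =-0.57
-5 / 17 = -0.29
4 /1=4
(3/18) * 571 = 95.17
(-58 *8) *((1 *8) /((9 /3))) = -3712 /3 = -1237.33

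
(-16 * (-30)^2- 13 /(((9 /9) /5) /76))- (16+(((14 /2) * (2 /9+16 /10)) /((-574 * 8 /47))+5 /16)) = -13936451 /720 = -19356.18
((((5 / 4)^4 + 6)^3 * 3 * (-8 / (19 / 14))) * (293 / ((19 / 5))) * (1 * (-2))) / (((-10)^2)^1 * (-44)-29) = -310471128379965 / 838267830272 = -370.37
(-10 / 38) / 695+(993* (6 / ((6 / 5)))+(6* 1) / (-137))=4964.96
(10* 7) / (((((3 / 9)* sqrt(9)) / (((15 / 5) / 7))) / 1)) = 30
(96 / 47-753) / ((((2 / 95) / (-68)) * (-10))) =-11400285 / 47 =-242559.26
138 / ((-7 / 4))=-552 / 7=-78.86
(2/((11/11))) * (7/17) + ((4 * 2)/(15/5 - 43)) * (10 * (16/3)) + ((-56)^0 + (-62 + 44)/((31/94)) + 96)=51503/1581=32.58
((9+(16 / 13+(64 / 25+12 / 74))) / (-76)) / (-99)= 155759 / 90476100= 0.00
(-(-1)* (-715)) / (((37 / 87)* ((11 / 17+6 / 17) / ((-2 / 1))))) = 124410 / 37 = 3362.43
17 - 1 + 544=560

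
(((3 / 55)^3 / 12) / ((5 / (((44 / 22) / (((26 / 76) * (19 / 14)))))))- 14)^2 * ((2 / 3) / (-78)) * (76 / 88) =-217761853310402072 / 150515559446484375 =-1.45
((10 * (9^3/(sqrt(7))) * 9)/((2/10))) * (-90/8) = -7381125 * sqrt(7)/14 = -1394901.51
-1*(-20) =20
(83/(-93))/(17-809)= 83/73656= 0.00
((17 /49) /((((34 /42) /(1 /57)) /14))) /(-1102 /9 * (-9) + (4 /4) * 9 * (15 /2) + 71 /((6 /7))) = 0.00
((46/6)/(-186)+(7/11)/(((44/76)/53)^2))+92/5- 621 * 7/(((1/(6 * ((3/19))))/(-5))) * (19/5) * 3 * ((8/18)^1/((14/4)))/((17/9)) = 1334058775337/63129330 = 21132.15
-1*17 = -17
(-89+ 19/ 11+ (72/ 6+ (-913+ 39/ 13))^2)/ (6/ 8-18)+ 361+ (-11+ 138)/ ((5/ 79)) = -168404638/ 3795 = -44375.40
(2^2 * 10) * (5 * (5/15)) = 200/3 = 66.67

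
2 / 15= 0.13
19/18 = 1.06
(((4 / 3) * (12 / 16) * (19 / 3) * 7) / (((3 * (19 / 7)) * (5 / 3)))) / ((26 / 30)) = 49 / 13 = 3.77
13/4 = 3.25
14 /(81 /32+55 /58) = 12992 /3229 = 4.02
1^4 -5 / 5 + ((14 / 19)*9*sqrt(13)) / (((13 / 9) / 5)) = 5670*sqrt(13) / 247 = 82.77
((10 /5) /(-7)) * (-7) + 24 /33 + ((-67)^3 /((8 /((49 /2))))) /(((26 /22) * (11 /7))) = -1134772559 /2288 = -495967.03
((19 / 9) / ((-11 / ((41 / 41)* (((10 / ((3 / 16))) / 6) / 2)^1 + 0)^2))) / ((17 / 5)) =-152000 / 136323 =-1.11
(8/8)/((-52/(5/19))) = -5/988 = -0.01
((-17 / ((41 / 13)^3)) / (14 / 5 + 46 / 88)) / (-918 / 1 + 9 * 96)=241670 / 80017281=0.00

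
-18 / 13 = -1.38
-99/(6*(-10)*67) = 33/1340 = 0.02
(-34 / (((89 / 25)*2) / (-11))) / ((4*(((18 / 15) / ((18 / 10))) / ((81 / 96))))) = 378675 / 22784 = 16.62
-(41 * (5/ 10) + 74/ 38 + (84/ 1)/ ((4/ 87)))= -70279/ 38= -1849.45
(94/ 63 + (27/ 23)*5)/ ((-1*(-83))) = 10667/ 120267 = 0.09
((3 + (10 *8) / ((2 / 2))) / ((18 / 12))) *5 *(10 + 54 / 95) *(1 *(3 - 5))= -333328 / 57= -5847.86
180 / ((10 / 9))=162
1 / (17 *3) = 0.02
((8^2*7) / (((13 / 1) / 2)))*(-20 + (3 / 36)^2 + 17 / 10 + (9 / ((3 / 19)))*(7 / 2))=7306264 / 585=12489.34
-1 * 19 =-19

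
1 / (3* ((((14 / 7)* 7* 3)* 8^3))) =1 / 64512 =0.00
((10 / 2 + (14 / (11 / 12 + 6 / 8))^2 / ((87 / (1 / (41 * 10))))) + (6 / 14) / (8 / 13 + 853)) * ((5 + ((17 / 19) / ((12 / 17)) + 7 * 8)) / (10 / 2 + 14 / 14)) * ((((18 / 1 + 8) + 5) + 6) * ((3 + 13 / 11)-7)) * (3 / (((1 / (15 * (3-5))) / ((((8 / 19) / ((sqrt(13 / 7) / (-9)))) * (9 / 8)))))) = -235115294229327021 * sqrt(91) / 1471579434325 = -1524115.46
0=0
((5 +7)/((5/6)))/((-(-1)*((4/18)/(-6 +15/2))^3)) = 177147/40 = 4428.68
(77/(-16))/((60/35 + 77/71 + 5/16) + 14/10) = -191345/179369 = -1.07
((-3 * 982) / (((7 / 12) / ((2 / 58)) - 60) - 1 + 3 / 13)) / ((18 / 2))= 51064 / 6841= 7.46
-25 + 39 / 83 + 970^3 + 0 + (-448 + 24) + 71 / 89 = 6741912143601 / 7387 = 912672552.27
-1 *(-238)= 238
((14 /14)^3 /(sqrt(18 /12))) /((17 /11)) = 0.53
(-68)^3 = -314432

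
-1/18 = -0.06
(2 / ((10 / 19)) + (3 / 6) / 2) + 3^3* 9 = 247.05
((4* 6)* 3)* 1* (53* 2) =7632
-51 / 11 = -4.64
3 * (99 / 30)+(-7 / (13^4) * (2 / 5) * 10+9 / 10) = 1542154 / 142805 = 10.80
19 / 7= 2.71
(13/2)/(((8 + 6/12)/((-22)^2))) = 6292/17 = 370.12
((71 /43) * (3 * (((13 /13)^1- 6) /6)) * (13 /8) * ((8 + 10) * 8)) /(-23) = 41535 /989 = 42.00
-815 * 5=-4075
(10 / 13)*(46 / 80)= 23 / 52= 0.44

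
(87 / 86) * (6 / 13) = 0.47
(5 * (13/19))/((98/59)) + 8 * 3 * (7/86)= 321313/80066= 4.01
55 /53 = 1.04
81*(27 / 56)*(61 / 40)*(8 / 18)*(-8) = -211.76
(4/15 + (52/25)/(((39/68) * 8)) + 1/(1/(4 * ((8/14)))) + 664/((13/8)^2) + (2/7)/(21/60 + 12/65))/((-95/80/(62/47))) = -148554616896/524436575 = -283.27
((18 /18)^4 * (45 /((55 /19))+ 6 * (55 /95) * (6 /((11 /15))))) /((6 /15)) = 109.92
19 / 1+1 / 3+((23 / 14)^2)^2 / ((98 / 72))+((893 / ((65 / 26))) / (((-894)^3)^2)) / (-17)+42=170228302327572437145907483 / 2552714721220216297641120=66.69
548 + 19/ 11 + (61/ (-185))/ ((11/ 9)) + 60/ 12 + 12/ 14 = 7910457/ 14245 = 555.31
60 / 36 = 1.67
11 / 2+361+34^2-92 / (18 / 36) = 2677 / 2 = 1338.50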